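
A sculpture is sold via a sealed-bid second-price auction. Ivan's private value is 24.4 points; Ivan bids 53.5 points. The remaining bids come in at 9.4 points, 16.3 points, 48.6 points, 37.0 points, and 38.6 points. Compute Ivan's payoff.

-24.2 points

Highest competing bid: 48.6 points.
Ivan's bid 53.5 points is the highest overall, so Ivan wins and pays the second-highest bid, 48.6 points.
Payoff = value − price = 24.4 points − 48.6 points = -24.2 points.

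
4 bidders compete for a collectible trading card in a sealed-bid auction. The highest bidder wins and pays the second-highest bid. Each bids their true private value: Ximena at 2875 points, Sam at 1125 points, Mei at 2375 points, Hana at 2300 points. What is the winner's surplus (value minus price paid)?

500 points

Ranking the bids: Ximena 2875 points, then Mei 2375 points, then Hana 2300 points, then Sam 1125 points.
Ximena wins with the top bid and pays the second-highest, 2375 points.
Surplus = 2875 points − 2375 points = 500 points.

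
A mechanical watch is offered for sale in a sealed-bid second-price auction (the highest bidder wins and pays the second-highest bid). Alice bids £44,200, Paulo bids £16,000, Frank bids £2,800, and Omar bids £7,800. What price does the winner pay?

Bids in descending order: Alice £44,200, then Paulo £16,000, then Omar £7,800, then Frank £2,800.
Alice is the highest bidder, so Alice wins.
Under the second-price rule, the price is the second-highest bid: £16,000.

The winner pays £16,000.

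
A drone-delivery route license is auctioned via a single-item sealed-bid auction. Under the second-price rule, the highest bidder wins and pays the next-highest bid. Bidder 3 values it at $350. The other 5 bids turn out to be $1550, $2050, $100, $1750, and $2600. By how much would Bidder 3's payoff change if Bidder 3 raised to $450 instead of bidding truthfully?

Change in payoff: $0.

The highest competing bid is $2600.
Bidding truthfully at $350: the top bid is $2600 (a rival), so Bidder 3 loses. Payoff = $0.
Bidding $450: the top bid is $2600 (a rival), so Bidder 3 loses. Payoff = $0.
Change = $0 − $0 = $0.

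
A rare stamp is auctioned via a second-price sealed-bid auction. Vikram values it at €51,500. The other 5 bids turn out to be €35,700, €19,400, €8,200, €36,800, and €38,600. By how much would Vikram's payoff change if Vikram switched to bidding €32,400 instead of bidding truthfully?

-€12,900

The highest competing bid is €38,600.
Bidding truthfully at €51,500: Vikram has the top bid, wins, and pays the second-highest bid €38,600. Payoff = €51,500 − €38,600 = €12,900.
Bidding €32,400: the top bid is €38,600 (a rival), so Vikram loses. Payoff = €0.
Change = €0 − €12,900 = -€12,900.
This is the dominant-strategy logic: truthful bidding weakly beats any alternative.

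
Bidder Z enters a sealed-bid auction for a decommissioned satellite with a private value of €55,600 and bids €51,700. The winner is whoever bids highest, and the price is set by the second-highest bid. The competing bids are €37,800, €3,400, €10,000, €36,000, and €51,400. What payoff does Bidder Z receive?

€4,200

Highest competing bid: €51,400.
Bidder Z's bid €51,700 is the highest overall, so Bidder Z wins and pays the second-highest bid, €51,400.
Payoff = value − price = €55,600 − €51,400 = €4,200.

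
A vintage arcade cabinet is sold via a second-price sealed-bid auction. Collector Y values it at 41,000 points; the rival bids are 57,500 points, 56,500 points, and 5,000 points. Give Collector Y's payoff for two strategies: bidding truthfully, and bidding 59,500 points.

The highest competing bid is 57,500 points.
Bidding truthfully at 41,000 points: the top bid is 57,500 points (a rival), so Collector Y loses. Payoff = 0 points.
Bidding 59,500 points: Collector Y has the top bid, wins, and pays the second-highest bid 57,500 points. Payoff = 41,000 points − 57,500 points = -16,500 points.

(a) 0 points  (b) -16,500 points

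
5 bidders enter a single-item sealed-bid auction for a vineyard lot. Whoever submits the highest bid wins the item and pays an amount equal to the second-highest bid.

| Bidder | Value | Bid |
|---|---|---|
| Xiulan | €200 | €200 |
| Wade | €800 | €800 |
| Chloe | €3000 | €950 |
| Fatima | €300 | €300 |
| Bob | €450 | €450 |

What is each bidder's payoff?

Xiulan €0, Wade €0, Chloe €2200, Fatima €0, Bob €0.

Ordered from highest: Chloe €950, then Wade €800, then Bob €450, then Fatima €300, then Xiulan €200.
Chloe has the top bid and wins; the price is the second-highest bid, €800.
Chloe's payoff = €3000 − €800 = €2200. All other bidders lose, so their payoff is 0.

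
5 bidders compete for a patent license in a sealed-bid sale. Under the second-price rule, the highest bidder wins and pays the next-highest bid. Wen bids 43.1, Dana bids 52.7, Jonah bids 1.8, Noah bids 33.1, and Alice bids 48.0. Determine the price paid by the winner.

Price paid: 48.0.

Ranking the bids: Dana 52.7, then Alice 48.0, then Wen 43.1, then Noah 33.1, then Jonah 1.8.
Dana has the highest bid, so Dana wins.
The second-highest bid is 48.0, so that is what Dana pays.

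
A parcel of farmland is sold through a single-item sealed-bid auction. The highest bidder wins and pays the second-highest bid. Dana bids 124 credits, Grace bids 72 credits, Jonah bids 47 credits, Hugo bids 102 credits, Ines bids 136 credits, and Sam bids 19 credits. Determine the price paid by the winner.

Bids in descending order: Ines 136 credits, then Dana 124 credits, then Hugo 102 credits, then Grace 72 credits, then Jonah 47 credits, then Sam 19 credits.
Ines has the highest bid, so Ines wins.
The second-highest bid is 124 credits, so that is what Ines pays.

Price paid: 124 credits.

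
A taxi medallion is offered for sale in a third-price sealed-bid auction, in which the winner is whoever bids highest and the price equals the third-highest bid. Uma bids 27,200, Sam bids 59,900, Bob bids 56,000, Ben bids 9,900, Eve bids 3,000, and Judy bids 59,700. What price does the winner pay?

Ranking the bids: Sam 59,900, then Judy 59,700, then Bob 56,000, then Uma 27,200, then Ben 9,900, then Eve 3,000.
Sam is the highest bidder, so Sam wins.
Under the third-price rule, the price is the third-highest bid: 56,000.

Price paid: 56,000.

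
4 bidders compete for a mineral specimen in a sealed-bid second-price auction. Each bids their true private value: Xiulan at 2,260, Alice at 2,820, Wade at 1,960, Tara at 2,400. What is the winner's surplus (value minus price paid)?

Ordered from highest: Alice 2,820, then Tara 2,400, then Xiulan 2,260, then Wade 1,960.
Alice wins with the top bid and pays the second-highest, 2,400.
Surplus = 2,820 − 2,400 = 420.

420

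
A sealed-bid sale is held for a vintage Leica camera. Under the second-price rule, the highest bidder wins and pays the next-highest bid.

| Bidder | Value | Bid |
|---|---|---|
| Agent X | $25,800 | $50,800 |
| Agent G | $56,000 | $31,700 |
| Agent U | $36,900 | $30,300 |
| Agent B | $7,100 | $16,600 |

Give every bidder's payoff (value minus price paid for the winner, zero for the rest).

Sorted high to low: Agent X $50,800; Agent G $31,700; Agent U $30,300; Agent B $16,600.
Agent X has the top bid and wins; the price is the second-highest bid, $31,700.
Agent X's payoff = $25,800 − $31,700 = -$5,900. All other bidders lose, so their payoff is 0.

Payoffs: Agent X -$5,900, Agent G $0, Agent U $0, Agent B $0.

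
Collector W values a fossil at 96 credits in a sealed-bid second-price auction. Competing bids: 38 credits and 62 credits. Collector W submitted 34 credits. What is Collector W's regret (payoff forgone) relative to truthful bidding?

34 credits

The highest competing bid is 62 credits.
Bidding truthfully at 96 credits: Collector W has the top bid, wins, and pays the second-highest bid 62 credits. Payoff = 96 credits − 62 credits = 34 credits.
Bidding 34 credits: the top bid is 62 credits (a rival), so Collector W loses. Payoff = 0 credits.
Regret = truthful payoff − actual payoff = 34 credits − 0 credits = 34 credits.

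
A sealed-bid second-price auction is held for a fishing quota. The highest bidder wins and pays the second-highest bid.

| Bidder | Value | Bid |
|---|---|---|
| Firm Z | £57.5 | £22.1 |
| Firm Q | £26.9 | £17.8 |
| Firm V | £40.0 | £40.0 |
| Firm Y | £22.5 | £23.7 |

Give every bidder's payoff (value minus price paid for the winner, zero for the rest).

Ordered from highest: Firm V £40.0, then Firm Y £23.7, then Firm Z £22.1, then Firm Q £17.8.
Firm V has the top bid and wins; the price is the second-highest bid, £23.7.
Firm V's payoff = £40.0 − £23.7 = £16.3. All other bidders lose, so their payoff is 0.

Firm Z £0.0, Firm Q £0.0, Firm V £16.3, Firm Y £0.0.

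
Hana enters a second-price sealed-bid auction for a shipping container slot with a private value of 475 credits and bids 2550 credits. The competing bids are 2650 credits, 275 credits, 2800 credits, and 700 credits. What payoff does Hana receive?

Highest competing bid: 2800 credits.
Hana's bid 2550 credits is not the highest, so Hana loses, pays nothing, and earns zero payoff.

Payoff = 0 credits.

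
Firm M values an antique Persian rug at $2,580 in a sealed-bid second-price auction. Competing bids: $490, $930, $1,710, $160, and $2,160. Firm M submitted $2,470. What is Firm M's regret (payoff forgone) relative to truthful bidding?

Payoff forgone: $0.

The highest competing bid is $2,160.
Bidding truthfully at $2,580: Firm M has the top bid, wins, and pays the second-highest bid $2,160. Payoff = $2,580 − $2,160 = $420.
Bidding $2,470: Firm M has the top bid, wins, and pays the second-highest bid $2,160. Payoff = $2,580 − $2,160 = $420.
Regret = truthful payoff − actual payoff = $420 − $420 = $0.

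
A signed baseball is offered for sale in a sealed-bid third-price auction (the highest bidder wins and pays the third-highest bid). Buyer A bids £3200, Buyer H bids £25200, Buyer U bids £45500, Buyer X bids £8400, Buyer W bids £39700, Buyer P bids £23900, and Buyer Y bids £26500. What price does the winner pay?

Price paid: £26500.

Ordered from highest: Buyer U £45500; Buyer W £39700; Buyer Y £26500; Buyer H £25200; Buyer P £23900; Buyer X £8400; Buyer A £3200.
Buyer U is the highest bidder, so Buyer U wins.
Under the third-price rule, the price is the third-highest bid: £26500.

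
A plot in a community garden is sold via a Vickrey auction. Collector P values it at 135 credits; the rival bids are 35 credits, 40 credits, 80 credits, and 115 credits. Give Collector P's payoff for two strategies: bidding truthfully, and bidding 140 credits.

The highest competing bid is 115 credits.
Bidding truthfully at 135 credits: Collector P has the top bid, wins, and pays the second-highest bid 115 credits. Payoff = 135 credits − 115 credits = 20 credits.
Bidding 140 credits: Collector P has the top bid, wins, and pays the second-highest bid 115 credits. Payoff = 135 credits − 115 credits = 20 credits.
The bid only affects whether you win, not the price — here both bids land on the same side of the top rival bid, so the deviation is payoff-neutral.

(a) 20 credits  (b) 20 credits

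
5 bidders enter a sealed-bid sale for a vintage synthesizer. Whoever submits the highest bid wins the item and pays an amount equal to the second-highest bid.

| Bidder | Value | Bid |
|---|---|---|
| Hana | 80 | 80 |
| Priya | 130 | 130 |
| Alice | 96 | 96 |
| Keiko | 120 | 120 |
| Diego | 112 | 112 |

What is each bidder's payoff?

Hana 0, Priya 10, Alice 0, Keiko 0, Diego 0.

Ordered from highest: Priya 130 > Keiko 120 > Diego 112 > Alice 96 > Hana 80.
Priya has the top bid and wins; the price is the second-highest bid, 120.
Priya's payoff = 130 − 120 = 10. All other bidders lose, so their payoff is 0.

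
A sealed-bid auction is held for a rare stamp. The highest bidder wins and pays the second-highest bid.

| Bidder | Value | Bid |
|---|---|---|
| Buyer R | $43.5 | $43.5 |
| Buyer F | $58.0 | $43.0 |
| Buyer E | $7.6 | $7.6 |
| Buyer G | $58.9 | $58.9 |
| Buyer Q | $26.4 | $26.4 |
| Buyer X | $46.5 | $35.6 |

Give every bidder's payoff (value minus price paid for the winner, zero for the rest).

Buyer R $0.0, Buyer F $0.0, Buyer E $0.0, Buyer G $15.4, Buyer Q $0.0, Buyer X $0.0.

Ordered from highest: Buyer G $58.9, then Buyer R $43.5, then Buyer F $43.0, then Buyer X $35.6, then Buyer Q $26.4, then Buyer E $7.6.
Buyer G has the top bid and wins; the price is the second-highest bid, $43.5.
Buyer G's payoff = $58.9 − $43.5 = $15.4. All other bidders lose, so their payoff is 0.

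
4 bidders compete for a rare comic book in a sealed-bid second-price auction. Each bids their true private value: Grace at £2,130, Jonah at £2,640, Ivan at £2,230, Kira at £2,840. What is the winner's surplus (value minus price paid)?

£200

Sorted high to low: Kira £2,840, then Jonah £2,640, then Ivan £2,230, then Grace £2,130.
Kira wins with the top bid and pays the second-highest, £2,640.
Surplus = £2,840 − £2,640 = £200.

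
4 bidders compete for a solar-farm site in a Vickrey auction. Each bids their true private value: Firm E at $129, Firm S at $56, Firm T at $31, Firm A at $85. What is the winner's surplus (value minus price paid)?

Sorted high to low: Firm E $129; Firm A $85; Firm S $56; Firm T $31.
Firm E wins with the top bid and pays the second-highest, $85.
Surplus = $129 − $85 = $44.

Surplus = $44.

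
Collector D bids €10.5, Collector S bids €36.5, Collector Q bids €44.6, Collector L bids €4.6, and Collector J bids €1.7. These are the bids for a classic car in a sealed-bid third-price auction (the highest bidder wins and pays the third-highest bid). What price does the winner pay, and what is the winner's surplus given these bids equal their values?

Sorted high to low: Collector Q €44.6, then Collector S €36.5, then Collector D €10.5, then Collector L €4.6, then Collector J €1.7.
Collector Q is the highest bidder, so Collector Q wins.
Under the third-price rule, the price is the third-highest bid: €10.5.
Surplus = €44.6 − €10.5 = €34.1.

Price €10.5; surplus €34.1.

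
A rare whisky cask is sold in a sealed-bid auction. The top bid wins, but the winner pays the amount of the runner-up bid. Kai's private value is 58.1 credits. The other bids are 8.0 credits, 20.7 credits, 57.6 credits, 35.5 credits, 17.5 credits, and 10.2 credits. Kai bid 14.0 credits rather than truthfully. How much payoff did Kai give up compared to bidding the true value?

Payoff forgone: 0.5 credits.

The highest competing bid is 57.6 credits.
Bidding truthfully at 58.1 credits: Kai has the top bid, wins, and pays the second-highest bid 57.6 credits. Payoff = 58.1 credits − 57.6 credits = 0.5 credits.
Bidding 14.0 credits: the top bid is 57.6 credits (a rival), so Kai loses. Payoff = 0.0 credits.
Regret = truthful payoff − actual payoff = 0.5 credits − 0.0 credits = 0.5 credits.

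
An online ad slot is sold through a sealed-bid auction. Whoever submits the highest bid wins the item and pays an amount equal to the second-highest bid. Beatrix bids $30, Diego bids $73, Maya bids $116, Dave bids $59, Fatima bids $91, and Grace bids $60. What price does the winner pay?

Sorted high to low: Maya $116, then Fatima $91, then Diego $73, then Grace $60, then Dave $59, then Beatrix $30.
Maya has the highest bid, so Maya wins.
The second-highest bid is $91, so that is what Maya pays.

$91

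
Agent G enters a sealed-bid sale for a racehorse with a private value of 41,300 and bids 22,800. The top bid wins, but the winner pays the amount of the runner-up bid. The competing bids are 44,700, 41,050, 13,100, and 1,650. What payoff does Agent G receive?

Agent G's payoff: 0.

Highest competing bid: 44,700.
Agent G's bid 22,800 is not the highest, so Agent G loses, pays nothing, and earns zero payoff.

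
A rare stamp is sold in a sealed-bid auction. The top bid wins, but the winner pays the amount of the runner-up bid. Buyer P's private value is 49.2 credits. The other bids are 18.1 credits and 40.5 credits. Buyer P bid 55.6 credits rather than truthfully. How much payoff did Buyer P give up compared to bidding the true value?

The highest competing bid is 40.5 credits.
Bidding truthfully at 49.2 credits: Buyer P has the top bid, wins, and pays the second-highest bid 40.5 credits. Payoff = 49.2 credits − 40.5 credits = 8.7 credits.
Bidding 55.6 credits: Buyer P has the top bid, wins, and pays the second-highest bid 40.5 credits. Payoff = 49.2 credits − 40.5 credits = 8.7 credits.
Regret = truthful payoff − actual payoff = 8.7 credits − 8.7 credits = 0.0 credits.
The bid only affects whether you win, not the price — here both bids land on the same side of the top rival bid, so the deviation is payoff-neutral.

0.0 credits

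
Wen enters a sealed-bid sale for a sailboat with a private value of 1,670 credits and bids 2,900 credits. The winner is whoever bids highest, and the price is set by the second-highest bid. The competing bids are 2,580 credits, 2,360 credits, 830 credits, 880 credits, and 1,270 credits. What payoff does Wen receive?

Highest competing bid: 2,580 credits.
Wen's bid 2,900 credits is the highest overall, so Wen wins and pays the second-highest bid, 2,580 credits.
Payoff = value − price = 1,670 credits − 2,580 credits = -910 credits.

Payoff = -910 credits.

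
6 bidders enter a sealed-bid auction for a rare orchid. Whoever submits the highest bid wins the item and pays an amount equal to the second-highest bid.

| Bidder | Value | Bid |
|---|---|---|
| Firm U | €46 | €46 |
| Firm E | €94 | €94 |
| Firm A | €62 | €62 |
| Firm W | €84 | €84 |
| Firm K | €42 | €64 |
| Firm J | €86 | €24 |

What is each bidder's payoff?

Firm U €0, Firm E €10, Firm A €0, Firm W €0, Firm K €0, Firm J €0.

Sorted high to low: Firm E €94, then Firm W €84, then Firm K €64, then Firm A €62, then Firm U €46, then Firm J €24.
Firm E has the top bid and wins; the price is the second-highest bid, €84.
Firm E's payoff = €94 − €84 = €10. All other bidders lose, so their payoff is 0.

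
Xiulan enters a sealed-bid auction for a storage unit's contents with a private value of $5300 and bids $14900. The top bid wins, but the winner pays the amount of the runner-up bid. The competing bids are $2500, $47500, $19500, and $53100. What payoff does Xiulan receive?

Xiulan's payoff: $0.

Highest competing bid: $53100.
Xiulan's bid $14900 is not the highest, so Xiulan loses, pays nothing, and earns zero payoff.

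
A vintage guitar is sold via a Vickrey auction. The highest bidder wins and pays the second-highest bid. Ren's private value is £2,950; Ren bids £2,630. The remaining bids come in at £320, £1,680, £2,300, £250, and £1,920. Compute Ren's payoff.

Highest competing bid: £2,300.
Ren's bid £2,630 is the highest overall, so Ren wins and pays the second-highest bid, £2,300.
Payoff = value − price = £2,950 − £2,300 = £650.

Ren's payoff: £650.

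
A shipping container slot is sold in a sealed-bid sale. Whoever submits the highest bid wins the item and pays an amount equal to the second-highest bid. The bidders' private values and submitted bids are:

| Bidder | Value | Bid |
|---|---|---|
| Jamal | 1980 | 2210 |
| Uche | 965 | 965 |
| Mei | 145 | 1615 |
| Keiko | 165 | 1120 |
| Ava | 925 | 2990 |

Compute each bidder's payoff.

Jamal 0, Uche 0, Mei 0, Keiko 0, Ava -1285.

Sorted high to low: Ava 2990; Jamal 2210; Mei 1615; Keiko 1120; Uche 965.
Ava has the top bid and wins; the price is the second-highest bid, 2210.
Ava's payoff = 925 − 2210 = -1285. All other bidders lose, so their payoff is 0.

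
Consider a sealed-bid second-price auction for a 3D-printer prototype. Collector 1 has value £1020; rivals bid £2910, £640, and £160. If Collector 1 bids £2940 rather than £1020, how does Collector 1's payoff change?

The highest competing bid is £2910.
Bidding truthfully at £1020: the top bid is £2910 (a rival), so Collector 1 loses. Payoff = £0.
Bidding £2940: Collector 1 has the top bid, wins, and pays the second-highest bid £2910. Payoff = £1020 − £2910 = -£1890.
Change = -£1890 − £0 = -£1890.

-£1890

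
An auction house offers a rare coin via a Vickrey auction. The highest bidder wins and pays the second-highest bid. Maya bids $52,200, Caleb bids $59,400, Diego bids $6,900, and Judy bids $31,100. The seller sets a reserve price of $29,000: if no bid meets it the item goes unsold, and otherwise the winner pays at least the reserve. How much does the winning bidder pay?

Bids in descending order: Caleb $59,400, then Maya $52,200, then Judy $31,100, then Diego $6,900.
Caleb has the highest bid, so Caleb wins.
The second-highest bid is $52,200, which exceeds the reserve, so that sets the price.

$52,200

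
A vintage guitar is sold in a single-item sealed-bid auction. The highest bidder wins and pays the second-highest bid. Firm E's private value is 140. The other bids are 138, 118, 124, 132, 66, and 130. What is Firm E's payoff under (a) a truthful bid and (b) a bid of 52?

The highest competing bid is 138.
Bidding truthfully at 140: Firm E has the top bid, wins, and pays the second-highest bid 138. Payoff = 140 − 138 = 2.
Bidding 52: the top bid is 138 (a rival), so Firm E loses. Payoff = 0.
This is the dominant-strategy logic: truthful bidding weakly beats any alternative.

(a) 2  (b) 0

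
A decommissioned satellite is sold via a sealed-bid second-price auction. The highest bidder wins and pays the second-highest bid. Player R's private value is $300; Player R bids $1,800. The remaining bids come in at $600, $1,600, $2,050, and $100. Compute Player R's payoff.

Highest competing bid: $2,050.
Player R's bid $1,800 is not the highest, so Player R loses, pays nothing, and earns zero payoff.

$0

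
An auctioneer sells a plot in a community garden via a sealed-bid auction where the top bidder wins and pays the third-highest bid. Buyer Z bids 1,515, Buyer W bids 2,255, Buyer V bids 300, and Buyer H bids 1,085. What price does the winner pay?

Ranking the bids: Buyer W 2,255; Buyer Z 1,515; Buyer H 1,085; Buyer V 300.
Buyer W is the highest bidder, so Buyer W wins.
Under the third-price rule, the price is the third-highest bid: 1,085.

Price paid: 1,085.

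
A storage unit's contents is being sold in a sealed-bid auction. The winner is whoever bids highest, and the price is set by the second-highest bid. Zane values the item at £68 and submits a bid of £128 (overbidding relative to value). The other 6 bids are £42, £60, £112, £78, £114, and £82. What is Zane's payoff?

-£46

Highest competing bid: £114.
Zane's bid £128 is the highest overall, so Zane wins and pays the second-highest bid, £114.
Payoff = value − price = £68 − £114 = -£46.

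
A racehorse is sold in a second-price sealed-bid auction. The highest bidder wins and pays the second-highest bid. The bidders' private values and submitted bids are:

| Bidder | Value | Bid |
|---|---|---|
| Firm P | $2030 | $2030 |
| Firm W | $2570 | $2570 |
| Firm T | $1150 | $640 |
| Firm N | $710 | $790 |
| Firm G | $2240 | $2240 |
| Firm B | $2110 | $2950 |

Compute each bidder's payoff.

Ordered from highest: Firm B $2950 > Firm W $2570 > Firm G $2240 > Firm P $2030 > Firm N $790 > Firm T $640.
Firm B has the top bid and wins; the price is the second-highest bid, $2570.
Firm B's payoff = $2110 − $2570 = -$460. All other bidders lose, so their payoff is 0.

Payoffs: Firm P $0, Firm W $0, Firm T $0, Firm N $0, Firm G $0, Firm B -$460.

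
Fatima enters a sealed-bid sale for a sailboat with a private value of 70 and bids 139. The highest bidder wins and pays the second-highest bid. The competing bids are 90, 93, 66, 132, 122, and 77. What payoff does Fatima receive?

Payoff = -62.

Highest competing bid: 132.
Fatima's bid 139 is the highest overall, so Fatima wins and pays the second-highest bid, 132.
Payoff = value − price = 70 − 132 = -62.
Overbidding won the item at a price above value — truthful bidding would have avoided this loss.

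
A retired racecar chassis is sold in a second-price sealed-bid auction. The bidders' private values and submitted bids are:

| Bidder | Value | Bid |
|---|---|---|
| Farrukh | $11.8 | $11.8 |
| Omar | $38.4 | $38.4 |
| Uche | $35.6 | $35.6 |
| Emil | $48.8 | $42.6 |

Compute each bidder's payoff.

Farrukh $0.0, Omar $0.0, Uche $0.0, Emil $10.4.

Ranking the bids: Emil $42.6, then Omar $38.4, then Uche $35.6, then Farrukh $11.8.
Emil has the top bid and wins; the price is the second-highest bid, $38.4.
Emil's payoff = $48.8 − $38.4 = $10.4. All other bidders lose, so their payoff is 0.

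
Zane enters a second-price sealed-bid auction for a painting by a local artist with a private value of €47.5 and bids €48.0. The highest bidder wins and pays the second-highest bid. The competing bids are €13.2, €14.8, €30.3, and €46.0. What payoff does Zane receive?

Zane's payoff: €1.5.

Highest competing bid: €46.0.
Zane's bid €48.0 is the highest overall, so Zane wins and pays the second-highest bid, €46.0.
Payoff = value − price = €47.5 − €46.0 = €1.5.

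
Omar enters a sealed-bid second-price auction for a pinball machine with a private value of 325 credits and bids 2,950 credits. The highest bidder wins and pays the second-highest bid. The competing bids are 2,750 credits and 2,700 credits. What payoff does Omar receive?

Highest competing bid: 2,750 credits.
Omar's bid 2,950 credits is the highest overall, so Omar wins and pays the second-highest bid, 2,750 credits.
Payoff = value − price = 325 credits − 2,750 credits = -2,425 credits.
Overbidding won the item at a price above value — truthful bidding would have avoided this loss.

-2,425 credits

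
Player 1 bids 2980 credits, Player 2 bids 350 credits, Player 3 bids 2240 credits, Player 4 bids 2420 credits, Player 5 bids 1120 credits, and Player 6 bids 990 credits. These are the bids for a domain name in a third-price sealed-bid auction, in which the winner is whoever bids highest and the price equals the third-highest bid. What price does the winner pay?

Price paid: 2240 credits.

Ordered from highest: Player 1 2980 credits > Player 4 2420 credits > Player 3 2240 credits > Player 5 1120 credits > Player 6 990 credits > Player 2 350 credits.
Player 1 is the highest bidder, so Player 1 wins.
Under the third-price rule, the price is the third-highest bid: 2240 credits.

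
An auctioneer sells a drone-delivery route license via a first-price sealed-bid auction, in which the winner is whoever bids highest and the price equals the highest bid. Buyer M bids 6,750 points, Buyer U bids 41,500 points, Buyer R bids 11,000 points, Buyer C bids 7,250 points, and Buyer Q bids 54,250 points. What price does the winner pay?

Sorted high to low: Buyer Q 54,250 points; Buyer U 41,500 points; Buyer R 11,000 points; Buyer C 7,250 points; Buyer M 6,750 points.
Buyer Q is the highest bidder, so Buyer Q wins.
Under the first-price rule, the price is the highest bid: 54,250 points.

Price paid: 54,250 points.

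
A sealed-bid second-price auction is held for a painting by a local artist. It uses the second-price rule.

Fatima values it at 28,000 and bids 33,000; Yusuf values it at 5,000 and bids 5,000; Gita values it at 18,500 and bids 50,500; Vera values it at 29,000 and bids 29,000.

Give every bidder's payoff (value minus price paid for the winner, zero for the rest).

Payoffs: Fatima 0, Yusuf 0, Gita -14,500, Vera 0.

Bids in descending order: Gita 50,500, then Fatima 33,000, then Vera 29,000, then Yusuf 5,000.
Gita has the top bid and wins; the price is the second-highest bid, 33,000.
Gita's payoff = 18,500 − 33,000 = -14,500. All other bidders lose, so their payoff is 0.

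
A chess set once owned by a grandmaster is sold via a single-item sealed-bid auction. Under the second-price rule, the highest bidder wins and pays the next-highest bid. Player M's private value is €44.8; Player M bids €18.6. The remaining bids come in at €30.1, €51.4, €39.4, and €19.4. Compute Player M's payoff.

Payoff = €0.0.

Highest competing bid: €51.4.
Player M's bid €18.6 is not the highest, so Player M loses, pays nothing, and earns zero payoff.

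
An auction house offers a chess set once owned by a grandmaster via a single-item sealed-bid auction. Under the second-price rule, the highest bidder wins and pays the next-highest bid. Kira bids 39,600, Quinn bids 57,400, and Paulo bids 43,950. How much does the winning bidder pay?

Sorted high to low: Quinn 57,400, then Paulo 43,950, then Kira 39,600.
Quinn has the highest bid, so Quinn wins.
The second-highest bid is 43,950, so that is what Quinn pays.

Price paid: 43,950.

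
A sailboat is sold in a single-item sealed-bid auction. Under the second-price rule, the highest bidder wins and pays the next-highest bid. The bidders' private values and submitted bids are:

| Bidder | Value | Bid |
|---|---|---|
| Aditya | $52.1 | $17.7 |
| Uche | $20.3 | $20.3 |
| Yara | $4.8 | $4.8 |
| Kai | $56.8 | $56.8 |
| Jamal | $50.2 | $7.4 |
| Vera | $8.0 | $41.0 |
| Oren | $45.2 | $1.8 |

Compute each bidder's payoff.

Aditya $0.0, Uche $0.0, Yara $0.0, Kai $15.8, Jamal $0.0, Vera $0.0, Oren $0.0.

Sorted high to low: Kai $56.8, then Vera $41.0, then Uche $20.3, then Aditya $17.7, then Jamal $7.4, then Yara $4.8, then Oren $1.8.
Kai has the top bid and wins; the price is the second-highest bid, $41.0.
Kai's payoff = $56.8 − $41.0 = $15.8. All other bidders lose, so their payoff is 0.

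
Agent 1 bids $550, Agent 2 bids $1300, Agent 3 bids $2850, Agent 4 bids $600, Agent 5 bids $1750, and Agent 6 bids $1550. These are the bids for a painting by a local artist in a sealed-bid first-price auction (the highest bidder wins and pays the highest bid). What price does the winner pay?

Bids in descending order: Agent 3 $2850; Agent 5 $1750; Agent 6 $1550; Agent 2 $1300; Agent 4 $600; Agent 1 $550.
Agent 3 is the highest bidder, so Agent 3 wins.
Under the first-price rule, the price is the highest bid: $2850.

Price paid: $2850.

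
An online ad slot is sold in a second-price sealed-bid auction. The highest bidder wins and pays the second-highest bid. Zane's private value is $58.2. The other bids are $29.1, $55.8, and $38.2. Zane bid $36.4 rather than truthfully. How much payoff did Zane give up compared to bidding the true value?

The highest competing bid is $55.8.
Bidding truthfully at $58.2: Zane has the top bid, wins, and pays the second-highest bid $55.8. Payoff = $58.2 − $55.8 = $2.4.
Bidding $36.4: the top bid is $55.8 (a rival), so Zane loses. Payoff = $0.0.
Regret = truthful payoff − actual payoff = $2.4 − $0.0 = $2.4.

Regret: $2.4.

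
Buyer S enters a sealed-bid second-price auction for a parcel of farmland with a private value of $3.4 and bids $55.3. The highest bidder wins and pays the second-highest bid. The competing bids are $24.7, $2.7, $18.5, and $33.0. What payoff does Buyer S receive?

-$29.6

Highest competing bid: $33.0.
Buyer S's bid $55.3 is the highest overall, so Buyer S wins and pays the second-highest bid, $33.0.
Payoff = value − price = $3.4 − $33.0 = -$29.6.
Overbidding won the item at a price above value — truthful bidding would have avoided this loss.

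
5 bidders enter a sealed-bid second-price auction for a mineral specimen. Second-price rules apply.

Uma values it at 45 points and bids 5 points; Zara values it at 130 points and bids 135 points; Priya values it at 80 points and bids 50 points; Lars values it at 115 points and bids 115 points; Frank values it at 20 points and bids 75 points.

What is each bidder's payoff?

Sorted high to low: Zara 135 points, then Lars 115 points, then Frank 75 points, then Priya 50 points, then Uma 5 points.
Zara has the top bid and wins; the price is the second-highest bid, 115 points.
Zara's payoff = 130 points − 115 points = 15 points. All other bidders lose, so their payoff is 0.

Payoffs: Uma 0 points, Zara 15 points, Priya 0 points, Lars 0 points, Frank 0 points.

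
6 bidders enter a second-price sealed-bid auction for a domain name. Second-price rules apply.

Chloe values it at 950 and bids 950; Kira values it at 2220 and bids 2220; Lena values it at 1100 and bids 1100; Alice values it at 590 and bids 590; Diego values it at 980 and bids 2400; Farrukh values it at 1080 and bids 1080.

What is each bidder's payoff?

Sorted high to low: Diego 2400, then Kira 2220, then Lena 1100, then Farrukh 1080, then Chloe 950, then Alice 590.
Diego has the top bid and wins; the price is the second-highest bid, 2220.
Diego's payoff = 980 − 2220 = -1240. All other bidders lose, so their payoff is 0.

Chloe 0, Kira 0, Lena 0, Alice 0, Diego -1240, Farrukh 0.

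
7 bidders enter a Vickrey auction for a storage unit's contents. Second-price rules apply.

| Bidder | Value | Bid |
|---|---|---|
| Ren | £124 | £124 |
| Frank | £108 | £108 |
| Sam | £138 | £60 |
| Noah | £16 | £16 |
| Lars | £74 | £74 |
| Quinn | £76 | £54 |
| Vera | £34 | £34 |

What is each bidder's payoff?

Ren £16, Frank £0, Sam £0, Noah £0, Lars £0, Quinn £0, Vera £0.

Ranking the bids: Ren £124, then Frank £108, then Lars £74, then Sam £60, then Quinn £54, then Vera £34, then Noah £16.
Ren has the top bid and wins; the price is the second-highest bid, £108.
Ren's payoff = £124 − £108 = £16. All other bidders lose, so their payoff is 0.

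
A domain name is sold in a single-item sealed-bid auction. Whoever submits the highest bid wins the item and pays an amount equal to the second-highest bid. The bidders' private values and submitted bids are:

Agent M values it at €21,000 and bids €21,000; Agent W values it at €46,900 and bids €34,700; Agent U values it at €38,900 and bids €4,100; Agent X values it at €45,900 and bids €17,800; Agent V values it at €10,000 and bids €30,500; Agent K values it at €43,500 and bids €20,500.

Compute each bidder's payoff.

Bids in descending order: Agent W €34,700; Agent V €30,500; Agent M €21,000; Agent K €20,500; Agent X €17,800; Agent U €4,100.
Agent W has the top bid and wins; the price is the second-highest bid, €30,500.
Agent W's payoff = €46,900 − €30,500 = €16,400. All other bidders lose, so their payoff is 0.

Payoffs: Agent M €0, Agent W €16,400, Agent U €0, Agent X €0, Agent V €0, Agent K €0.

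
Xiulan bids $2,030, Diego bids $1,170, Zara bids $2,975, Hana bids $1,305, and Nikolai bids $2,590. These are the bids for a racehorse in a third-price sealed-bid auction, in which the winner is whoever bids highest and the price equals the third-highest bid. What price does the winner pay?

Sorted high to low: Zara $2,975; Nikolai $2,590; Xiulan $2,030; Hana $1,305; Diego $1,170.
Zara is the highest bidder, so Zara wins.
Under the third-price rule, the price is the third-highest bid: $2,030.

The winner pays $2,030.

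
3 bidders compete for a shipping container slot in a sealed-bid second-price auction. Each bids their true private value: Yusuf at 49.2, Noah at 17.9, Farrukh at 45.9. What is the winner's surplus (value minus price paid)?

Surplus = 3.3.

Sorted high to low: Yusuf 49.2; Farrukh 45.9; Noah 17.9.
Yusuf wins with the top bid and pays the second-highest, 45.9.
Surplus = 49.2 − 45.9 = 3.3.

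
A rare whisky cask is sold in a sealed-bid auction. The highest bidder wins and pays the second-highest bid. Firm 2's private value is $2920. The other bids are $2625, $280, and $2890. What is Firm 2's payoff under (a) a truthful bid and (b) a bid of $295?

Truthful: $30; alternative: $0.

The highest competing bid is $2890.
Bidding truthfully at $2920: Firm 2 has the top bid, wins, and pays the second-highest bid $2890. Payoff = $2920 − $2890 = $30.
Bidding $295: the top bid is $2890 (a rival), so Firm 2 loses. Payoff = $0.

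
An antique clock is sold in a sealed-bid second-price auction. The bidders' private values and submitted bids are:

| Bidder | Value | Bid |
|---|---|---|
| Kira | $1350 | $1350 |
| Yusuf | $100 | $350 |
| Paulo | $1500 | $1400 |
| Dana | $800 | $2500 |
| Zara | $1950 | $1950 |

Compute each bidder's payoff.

Bids in descending order: Dana $2500 > Zara $1950 > Paulo $1400 > Kira $1350 > Yusuf $350.
Dana has the top bid and wins; the price is the second-highest bid, $1950.
Dana's payoff = $800 − $1950 = -$1150. All other bidders lose, so their payoff is 0.

Payoffs: Kira $0, Yusuf $0, Paulo $0, Dana -$1150, Zara $0.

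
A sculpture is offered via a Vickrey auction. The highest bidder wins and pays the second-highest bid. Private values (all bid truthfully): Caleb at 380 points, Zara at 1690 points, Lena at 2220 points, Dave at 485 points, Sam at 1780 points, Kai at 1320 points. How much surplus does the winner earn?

Winner's surplus: 440 points.

Sorted high to low: Lena 2220 points, then Sam 1780 points, then Zara 1690 points, then Kai 1320 points, then Dave 485 points, then Caleb 380 points.
Lena wins with the top bid and pays the second-highest, 1780 points.
Surplus = 2220 points − 1780 points = 440 points.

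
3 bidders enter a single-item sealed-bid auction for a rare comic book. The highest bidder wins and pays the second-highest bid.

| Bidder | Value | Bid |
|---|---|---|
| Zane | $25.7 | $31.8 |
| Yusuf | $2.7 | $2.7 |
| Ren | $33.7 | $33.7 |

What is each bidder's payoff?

Zane $0.0, Yusuf $0.0, Ren $1.9.

Ordered from highest: Ren $33.7 > Zane $31.8 > Yusuf $2.7.
Ren has the top bid and wins; the price is the second-highest bid, $31.8.
Ren's payoff = $33.7 − $31.8 = $1.9. All other bidders lose, so their payoff is 0.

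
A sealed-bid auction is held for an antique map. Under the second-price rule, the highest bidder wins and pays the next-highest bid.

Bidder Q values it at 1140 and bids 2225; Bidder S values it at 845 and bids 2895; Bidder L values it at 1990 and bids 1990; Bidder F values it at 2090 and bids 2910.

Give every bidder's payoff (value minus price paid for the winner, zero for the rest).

Sorted high to low: Bidder F 2910 > Bidder S 2895 > Bidder Q 2225 > Bidder L 1990.
Bidder F has the top bid and wins; the price is the second-highest bid, 2895.
Bidder F's payoff = 2090 − 2895 = -805. All other bidders lose, so their payoff is 0.

Payoffs: Bidder Q 0, Bidder S 0, Bidder L 0, Bidder F -805.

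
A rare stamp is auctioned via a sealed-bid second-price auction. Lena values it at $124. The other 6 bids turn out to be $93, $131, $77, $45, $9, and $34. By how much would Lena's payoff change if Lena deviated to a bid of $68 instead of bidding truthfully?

The highest competing bid is $131.
Bidding truthfully at $124: the top bid is $131 (a rival), so Lena loses. Payoff = $0.
Bidding $68: the top bid is $131 (a rival), so Lena loses. Payoff = $0.
Change = $0 − $0 = $0.
The bid only affects whether you win, not the price — here both bids land on the same side of the top rival bid, so the deviation is payoff-neutral.

$0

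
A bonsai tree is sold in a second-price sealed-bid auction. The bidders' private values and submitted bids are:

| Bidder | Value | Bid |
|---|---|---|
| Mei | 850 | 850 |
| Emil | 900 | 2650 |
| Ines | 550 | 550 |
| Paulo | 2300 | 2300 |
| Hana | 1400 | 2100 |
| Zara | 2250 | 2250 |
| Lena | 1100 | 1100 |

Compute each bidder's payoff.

Payoffs: Mei 0, Emil -1400, Ines 0, Paulo 0, Hana 0, Zara 0, Lena 0.

Ordered from highest: Emil 2650; Paulo 2300; Zara 2250; Hana 2100; Lena 1100; Mei 850; Ines 550.
Emil has the top bid and wins; the price is the second-highest bid, 2300.
Emil's payoff = 900 − 2300 = -1400. All other bidders lose, so their payoff is 0.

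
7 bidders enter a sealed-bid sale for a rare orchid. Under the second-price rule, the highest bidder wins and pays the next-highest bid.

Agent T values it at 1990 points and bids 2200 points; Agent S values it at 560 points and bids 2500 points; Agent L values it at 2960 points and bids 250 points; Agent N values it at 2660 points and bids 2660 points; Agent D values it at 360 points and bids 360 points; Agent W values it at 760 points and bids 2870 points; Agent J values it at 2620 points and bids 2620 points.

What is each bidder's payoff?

Payoffs: Agent T 0 points, Agent S 0 points, Agent L 0 points, Agent N 0 points, Agent D 0 points, Agent W -1900 points, Agent J 0 points.

Bids in descending order: Agent W 2870 points, then Agent N 2660 points, then Agent J 2620 points, then Agent S 2500 points, then Agent T 2200 points, then Agent D 360 points, then Agent L 250 points.
Agent W has the top bid and wins; the price is the second-highest bid, 2660 points.
Agent W's payoff = 760 points − 2660 points = -1900 points. All other bidders lose, so their payoff is 0.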